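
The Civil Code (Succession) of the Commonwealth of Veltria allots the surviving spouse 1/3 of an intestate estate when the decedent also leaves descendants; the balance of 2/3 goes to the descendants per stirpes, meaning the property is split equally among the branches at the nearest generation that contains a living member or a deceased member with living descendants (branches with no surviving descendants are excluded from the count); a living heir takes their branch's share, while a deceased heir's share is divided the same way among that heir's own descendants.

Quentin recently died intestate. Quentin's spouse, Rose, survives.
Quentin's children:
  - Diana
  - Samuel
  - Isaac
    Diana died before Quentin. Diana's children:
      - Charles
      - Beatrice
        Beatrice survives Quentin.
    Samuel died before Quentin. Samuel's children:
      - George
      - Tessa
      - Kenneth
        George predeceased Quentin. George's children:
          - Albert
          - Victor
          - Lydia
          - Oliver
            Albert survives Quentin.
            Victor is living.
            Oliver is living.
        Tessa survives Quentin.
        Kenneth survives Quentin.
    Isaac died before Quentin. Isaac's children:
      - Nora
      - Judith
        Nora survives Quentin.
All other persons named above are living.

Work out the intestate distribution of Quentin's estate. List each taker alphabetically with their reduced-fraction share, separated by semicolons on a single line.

Rose, as surviving spouse, takes 1/3.
The remaining 2/3 passes to Quentin's descendants per stirpes.
The 2/3 is divided into 3 equal shares of 2/9 among Diana, Samuel, Isaac.
Diana predeceased; the 2/9 allotted to Diana's branch passes to Diana's issue by representation.
The 2/9 is divided into 2 equal shares of 1/9 among Charles, Beatrice.
Charles is living and takes 1/9.
Beatrice is living and takes 1/9.
Samuel predeceased; the 2/9 allotted to Samuel's branch passes to Samuel's issue by representation.
The 2/9 is divided into 3 equal shares of 2/27 among George, Tessa, Kenneth.
George predeceased; the 2/27 allotted to George's branch passes to George's issue by representation.
The 2/27 is divided into 4 equal shares of 1/54 among Albert, Victor, Lydia, Oliver.
Albert is living and takes 1/54.
Victor is living and takes 1/54.
Lydia is living and takes 1/54.
Oliver is living and takes 1/54.
Tessa is living and takes 2/27.
Kenneth is living and takes 2/27.
Isaac predeceased; the 2/9 allotted to Isaac's branch passes to Isaac's issue by representation.
The 2/9 is divided into 2 equal shares of 1/9 among Nora, Judith.
Nora is living and takes 1/9.
Judith is living and takes 1/9.

Albert 1/54; Beatrice 1/9; Charles 1/9; Judith 1/9; Kenneth 2/27; Lydia 1/54; Nora 1/9; Oliver 1/54; Rose 1/3; Tessa 2/27; Victor 1/54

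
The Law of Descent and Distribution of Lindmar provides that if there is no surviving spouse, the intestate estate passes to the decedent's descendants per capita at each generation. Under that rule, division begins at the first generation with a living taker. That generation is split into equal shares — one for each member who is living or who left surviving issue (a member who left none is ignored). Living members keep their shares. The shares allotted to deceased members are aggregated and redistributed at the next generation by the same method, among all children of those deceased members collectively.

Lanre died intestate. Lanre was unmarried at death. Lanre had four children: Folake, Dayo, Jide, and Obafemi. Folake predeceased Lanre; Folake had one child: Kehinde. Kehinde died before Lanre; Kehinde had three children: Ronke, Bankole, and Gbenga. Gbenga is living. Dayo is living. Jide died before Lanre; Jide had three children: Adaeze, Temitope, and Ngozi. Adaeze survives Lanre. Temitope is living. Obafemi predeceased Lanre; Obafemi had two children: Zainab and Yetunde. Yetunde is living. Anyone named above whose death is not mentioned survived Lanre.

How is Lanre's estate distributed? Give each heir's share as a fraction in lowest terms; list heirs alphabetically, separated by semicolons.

Adaeze 1/8; Bankole 1/24; Dayo 1/4; Gbenga 1/24; Ngozi 1/8; Ronke 1/24; Temitope 1/8; Yetunde 1/8; Zainab 1/8

There is no surviving spouse, so the entire estate passes to Lanre's descendants per capita at each generation.
At generation 1 (Folake, Dayo, Jide, Obafemi) there are 4 shares of (1)/4 = 1/4 each.
Living: Dayo — each takes 1/4.
Deceased: Folake, Jide, and Obafemi. Their combined 3/4 is pooled and carried to generation 2.
At generation 2 (Kehinde, Adaeze, Temitope, Ngozi, Zainab, Yetunde) there are 6 shares of (3/4)/6 = 1/8 each.
Living: Adaeze, Temitope, Ngozi, Zainab, and Yetunde — each takes 1/8.
Deceased: Kehinde. That 1/8 share is carried to generation 3.
At generation 3 (Ronke, Bankole, Gbenga) there are 3 shares of (1/8)/3 = 1/24 each.
Living: Ronke, Bankole, and Gbenga — each takes 1/24.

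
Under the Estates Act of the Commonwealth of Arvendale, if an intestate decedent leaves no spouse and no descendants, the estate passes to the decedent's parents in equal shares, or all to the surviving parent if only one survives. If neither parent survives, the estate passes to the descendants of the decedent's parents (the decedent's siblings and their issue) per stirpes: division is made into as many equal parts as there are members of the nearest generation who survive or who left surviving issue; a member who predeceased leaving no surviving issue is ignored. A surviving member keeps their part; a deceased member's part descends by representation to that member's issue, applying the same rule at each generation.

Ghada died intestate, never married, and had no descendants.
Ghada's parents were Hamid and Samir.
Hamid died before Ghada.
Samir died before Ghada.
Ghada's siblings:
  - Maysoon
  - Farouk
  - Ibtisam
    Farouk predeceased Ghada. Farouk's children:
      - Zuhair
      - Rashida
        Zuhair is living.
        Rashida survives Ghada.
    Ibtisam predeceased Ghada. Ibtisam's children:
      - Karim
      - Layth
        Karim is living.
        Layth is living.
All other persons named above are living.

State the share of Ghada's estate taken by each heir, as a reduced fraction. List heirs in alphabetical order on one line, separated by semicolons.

Neither parent survives and there are no descendants, so the estate passes to Ghada's siblings and their issue per stirpes.
The estate is divided into 3 equal shares of 1/3 among Maysoon, Farouk, Ibtisam.
Maysoon is living and takes 1/3.
Farouk predeceased; the 1/3 allotted to Farouk's branch passes to Farouk's issue by representation.
The 1/3 is divided into 2 equal shares of 1/6 among Zuhair, Rashida.
Zuhair is living and takes 1/6.
Rashida is living and takes 1/6.
Ibtisam predeceased; the 1/3 allotted to Ibtisam's branch passes to Ibtisam's issue by representation.
The 1/3 is divided into 2 equal shares of 1/6 among Karim, Layth.
Karim is living and takes 1/6.
Layth is living and takes 1/6.

Karim 1/6; Layth 1/6; Maysoon 1/3; Rashida 1/6; Zuhair 1/6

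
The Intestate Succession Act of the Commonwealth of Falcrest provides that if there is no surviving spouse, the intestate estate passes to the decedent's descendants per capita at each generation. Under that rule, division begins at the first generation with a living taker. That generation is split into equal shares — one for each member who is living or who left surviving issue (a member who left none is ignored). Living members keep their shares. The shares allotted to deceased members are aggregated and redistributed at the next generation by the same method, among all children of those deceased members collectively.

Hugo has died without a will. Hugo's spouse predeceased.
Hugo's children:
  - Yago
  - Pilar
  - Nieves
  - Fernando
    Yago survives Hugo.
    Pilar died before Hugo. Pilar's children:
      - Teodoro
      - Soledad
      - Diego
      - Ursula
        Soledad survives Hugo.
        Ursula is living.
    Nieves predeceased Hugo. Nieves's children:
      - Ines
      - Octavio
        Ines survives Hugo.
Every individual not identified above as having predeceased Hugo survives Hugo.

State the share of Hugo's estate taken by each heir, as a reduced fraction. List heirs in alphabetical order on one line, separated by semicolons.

There is no surviving spouse, so the entire estate passes to Hugo's descendants per capita at each generation.
At generation 1 (Yago, Pilar, Nieves, Fernando) there are 4 shares of (1)/4 = 1/4 each.
Living: Yago and Fernando — each takes 1/4.
Deceased: Pilar and Nieves. Their combined 1/2 is pooled and carried to generation 2.
At generation 2 (Teodoro, Soledad, Diego, Ursula, Ines, Octavio) there are 6 shares of (1/2)/6 = 1/12 each.
Living: Teodoro, Soledad, Diego, Ursula, Ines, and Octavio — each takes 1/12.

Diego 1/12; Fernando 1/4; Ines 1/12; Octavio 1/12; Soledad 1/12; Teodoro 1/12; Ursula 1/12; Yago 1/4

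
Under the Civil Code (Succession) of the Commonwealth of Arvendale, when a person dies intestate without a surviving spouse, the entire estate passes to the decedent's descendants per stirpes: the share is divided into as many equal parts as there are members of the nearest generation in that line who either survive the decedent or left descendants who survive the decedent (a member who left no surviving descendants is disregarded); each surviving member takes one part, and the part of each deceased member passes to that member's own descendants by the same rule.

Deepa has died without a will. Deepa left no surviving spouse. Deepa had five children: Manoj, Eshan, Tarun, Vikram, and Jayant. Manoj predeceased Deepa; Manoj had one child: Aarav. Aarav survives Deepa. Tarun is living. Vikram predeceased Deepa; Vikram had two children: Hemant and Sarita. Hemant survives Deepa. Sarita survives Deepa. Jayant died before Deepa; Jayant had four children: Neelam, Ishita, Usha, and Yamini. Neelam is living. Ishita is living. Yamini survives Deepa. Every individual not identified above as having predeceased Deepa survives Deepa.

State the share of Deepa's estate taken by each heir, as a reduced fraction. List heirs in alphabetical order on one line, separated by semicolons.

Aarav 1/5; Eshan 1/5; Hemant 1/10; Ishita 1/20; Neelam 1/20; Sarita 1/10; Tarun 1/5; Usha 1/20; Yamini 1/20

There is no surviving spouse, so the entire estate passes to Deepa's descendants per stirpes.
The estate is divided into 5 equal shares of 1/5 among Manoj, Eshan, Tarun, Vikram, Jayant.
Manoj predeceased; the 1/5 allotted to Manoj's branch passes to Manoj's issue by representation.
Aarav is the sole taker at this level and receives the full 1/5.
Eshan is living and takes 1/5.
Tarun is living and takes 1/5.
Vikram predeceased; the 1/5 allotted to Vikram's branch passes to Vikram's issue by representation.
The 1/5 is divided into 2 equal shares of 1/10 among Hemant, Sarita.
Hemant is living and takes 1/10.
Sarita is living and takes 1/10.
Jayant predeceased; the 1/5 allotted to Jayant's branch passes to Jayant's issue by representation.
The 1/5 is divided into 4 equal shares of 1/20 among Neelam, Ishita, Usha, Yamini.
Neelam is living and takes 1/20.
Ishita is living and takes 1/20.
Usha is living and takes 1/20.
Yamini is living and takes 1/20.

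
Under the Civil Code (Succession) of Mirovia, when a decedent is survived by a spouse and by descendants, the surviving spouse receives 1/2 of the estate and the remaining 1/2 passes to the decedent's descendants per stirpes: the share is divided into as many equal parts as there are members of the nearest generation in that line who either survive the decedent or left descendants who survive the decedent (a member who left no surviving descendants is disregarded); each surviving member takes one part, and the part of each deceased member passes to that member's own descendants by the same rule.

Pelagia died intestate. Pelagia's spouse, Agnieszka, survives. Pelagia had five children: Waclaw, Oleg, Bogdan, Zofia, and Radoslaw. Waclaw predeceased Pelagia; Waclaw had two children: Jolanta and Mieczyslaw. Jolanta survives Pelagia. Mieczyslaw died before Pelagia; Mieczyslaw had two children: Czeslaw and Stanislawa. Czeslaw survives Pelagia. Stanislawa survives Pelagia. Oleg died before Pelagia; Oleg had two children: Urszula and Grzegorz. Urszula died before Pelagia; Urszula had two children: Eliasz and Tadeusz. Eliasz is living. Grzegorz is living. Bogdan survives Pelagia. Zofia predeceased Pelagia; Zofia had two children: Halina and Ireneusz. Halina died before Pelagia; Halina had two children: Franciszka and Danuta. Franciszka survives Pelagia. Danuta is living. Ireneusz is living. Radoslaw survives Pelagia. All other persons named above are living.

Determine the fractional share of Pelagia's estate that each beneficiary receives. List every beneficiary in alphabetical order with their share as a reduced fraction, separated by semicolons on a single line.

Agnieszka, as surviving spouse, takes 1/2.
The remaining 1/2 passes to Pelagia's descendants per stirpes.
The 1/2 is divided into 5 equal shares of 1/10 among Waclaw, Oleg, Bogdan, Zofia, Radoslaw.
Waclaw predeceased; the 1/10 allotted to Waclaw's branch passes to Waclaw's issue by representation.
The 1/10 is divided into 2 equal shares of 1/20 among Jolanta, Mieczyslaw.
Jolanta is living and takes 1/20.
Mieczyslaw predeceased; the 1/20 allotted to Mieczyslaw's branch passes to Mieczyslaw's issue by representation.
The 1/20 is divided into 2 equal shares of 1/40 among Czeslaw, Stanislawa.
Czeslaw is living and takes 1/40.
Stanislawa is living and takes 1/40.
Oleg predeceased; the 1/10 allotted to Oleg's branch passes to Oleg's issue by representation.
The 1/10 is divided into 2 equal shares of 1/20 among Urszula, Grzegorz.
Urszula predeceased; the 1/20 allotted to Urszula's branch passes to Urszula's issue by representation.
The 1/20 is divided into 2 equal shares of 1/40 among Eliasz, Tadeusz.
Eliasz is living and takes 1/40.
Tadeusz is living and takes 1/40.
Grzegorz is living and takes 1/20.
Bogdan is living and takes 1/10.
Zofia predeceased; the 1/10 allotted to Zofia's branch passes to Zofia's issue by representation.
The 1/10 is divided into 2 equal shares of 1/20 among Halina, Ireneusz.
Halina predeceased; the 1/20 allotted to Halina's branch passes to Halina's issue by representation.
The 1/20 is divided into 2 equal shares of 1/40 among Franciszka, Danuta.
Franciszka is living and takes 1/40.
Danuta is living and takes 1/40.
Ireneusz is living and takes 1/20.
Radoslaw is living and takes 1/10.

Agnieszka 1/2; Bogdan 1/10; Czeslaw 1/40; Danuta 1/40; Eliasz 1/40; Franciszka 1/40; Grzegorz 1/20; Ireneusz 1/20; Jolanta 1/20; Radoslaw 1/10; Stanislawa 1/40; Tadeusz 1/40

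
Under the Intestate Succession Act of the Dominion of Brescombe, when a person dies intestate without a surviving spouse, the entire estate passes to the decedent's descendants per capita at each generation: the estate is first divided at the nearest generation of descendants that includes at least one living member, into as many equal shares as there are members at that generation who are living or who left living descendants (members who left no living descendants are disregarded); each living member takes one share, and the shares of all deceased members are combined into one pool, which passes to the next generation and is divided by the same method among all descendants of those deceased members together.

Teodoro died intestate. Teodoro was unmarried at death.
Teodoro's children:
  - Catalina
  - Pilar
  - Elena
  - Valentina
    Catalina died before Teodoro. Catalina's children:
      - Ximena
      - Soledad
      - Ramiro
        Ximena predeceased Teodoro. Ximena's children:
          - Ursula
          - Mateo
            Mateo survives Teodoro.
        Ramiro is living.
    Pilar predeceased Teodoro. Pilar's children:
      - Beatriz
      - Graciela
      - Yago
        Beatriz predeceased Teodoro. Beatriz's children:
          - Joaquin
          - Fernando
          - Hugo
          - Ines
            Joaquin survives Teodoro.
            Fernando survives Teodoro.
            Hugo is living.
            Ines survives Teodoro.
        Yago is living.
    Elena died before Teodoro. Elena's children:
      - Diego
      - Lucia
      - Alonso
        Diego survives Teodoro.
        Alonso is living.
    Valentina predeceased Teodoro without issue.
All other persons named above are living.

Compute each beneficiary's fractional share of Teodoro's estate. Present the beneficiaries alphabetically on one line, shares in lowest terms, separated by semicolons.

There is no surviving spouse, so the entire estate passes to Teodoro's descendants per capita at each generation.
No one at generation 1 (Catalina, Pilar, Elena) is living; moving to the next generation.
At generation 2 (Ximena, Soledad, Ramiro, Beatriz, Graciela, Yago, Diego, Lucia, Alonso) there are 9 shares of (1)/9 = 1/9 each.
Living: Soledad, Ramiro, Graciela, Yago, Diego, Lucia, and Alonso — each takes 1/9.
Deceased: Ximena and Beatriz. Their combined 2/9 is pooled and carried to generation 3.
At generation 3 (Ursula, Mateo, Joaquin, Fernando, Hugo, Ines) there are 6 shares of (2/9)/6 = 1/27 each.
Living: Ursula, Mateo, Joaquin, Fernando, Hugo, and Ines — each takes 1/27.

Alonso 1/9; Diego 1/9; Fernando 1/27; Graciela 1/9; Hugo 1/27; Ines 1/27; Joaquin 1/27; Lucia 1/9; Mateo 1/27; Ramiro 1/9; Soledad 1/9; Ursula 1/27; Yago 1/9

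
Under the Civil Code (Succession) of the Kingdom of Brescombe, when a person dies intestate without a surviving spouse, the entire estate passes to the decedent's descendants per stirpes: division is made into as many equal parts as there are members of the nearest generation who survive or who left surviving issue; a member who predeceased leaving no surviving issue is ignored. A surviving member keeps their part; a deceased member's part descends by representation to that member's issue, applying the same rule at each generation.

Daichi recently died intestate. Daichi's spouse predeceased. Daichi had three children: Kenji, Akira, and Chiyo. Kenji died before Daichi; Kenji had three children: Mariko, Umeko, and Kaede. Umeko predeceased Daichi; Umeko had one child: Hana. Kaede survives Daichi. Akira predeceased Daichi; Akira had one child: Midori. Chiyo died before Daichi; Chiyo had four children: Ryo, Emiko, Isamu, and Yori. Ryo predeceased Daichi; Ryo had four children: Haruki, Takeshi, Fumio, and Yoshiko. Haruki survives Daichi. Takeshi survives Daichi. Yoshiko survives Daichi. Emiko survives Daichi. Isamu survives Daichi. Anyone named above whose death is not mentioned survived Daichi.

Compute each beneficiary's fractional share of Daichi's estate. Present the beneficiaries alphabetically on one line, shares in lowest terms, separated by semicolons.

Emiko 1/12; Fumio 1/48; Hana 1/9; Haruki 1/48; Isamu 1/12; Kaede 1/9; Mariko 1/9; Midori 1/3; Takeshi 1/48; Yori 1/12; Yoshiko 1/48

There is no surviving spouse, so the entire estate passes to Daichi's descendants per stirpes.
The estate is divided into 3 equal shares of 1/3 among Kenji, Akira, Chiyo.
Kenji predeceased; the 1/3 allotted to Kenji's branch passes to Kenji's issue by representation.
The 1/3 is divided into 3 equal shares of 1/9 among Mariko, Umeko, Kaede.
Mariko is living and takes 1/9.
Umeko predeceased; the 1/9 allotted to Umeko's branch passes to Umeko's issue by representation.
Hana is the sole taker at this level and receives the full 1/9.
Kaede is living and takes 1/9.
Akira predeceased; the 1/3 allotted to Akira's branch passes to Akira's issue by representation.
Midori is the sole taker at this level and receives the full 1/3.
Chiyo predeceased; the 1/3 allotted to Chiyo's branch passes to Chiyo's issue by representation.
The 1/3 is divided into 4 equal shares of 1/12 among Ryo, Emiko, Isamu, Yori.
Ryo predeceased; the 1/12 allotted to Ryo's branch passes to Ryo's issue by representation.
The 1/12 is divided into 4 equal shares of 1/48 among Haruki, Takeshi, Fumio, Yoshiko.
Haruki is living and takes 1/48.
Takeshi is living and takes 1/48.
Fumio is living and takes 1/48.
Yoshiko is living and takes 1/48.
Emiko is living and takes 1/12.
Isamu is living and takes 1/12.
Yori is living and takes 1/12.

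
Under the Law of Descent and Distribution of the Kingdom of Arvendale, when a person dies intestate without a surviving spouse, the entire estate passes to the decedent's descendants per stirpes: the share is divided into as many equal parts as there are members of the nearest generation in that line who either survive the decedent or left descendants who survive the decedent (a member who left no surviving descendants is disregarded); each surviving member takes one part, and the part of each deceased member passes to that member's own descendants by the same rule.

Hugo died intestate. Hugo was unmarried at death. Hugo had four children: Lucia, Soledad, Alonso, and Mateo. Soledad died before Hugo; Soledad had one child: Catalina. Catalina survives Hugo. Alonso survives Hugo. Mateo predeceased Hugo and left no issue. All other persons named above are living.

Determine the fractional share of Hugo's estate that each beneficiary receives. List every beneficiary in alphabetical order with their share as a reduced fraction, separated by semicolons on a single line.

There is no surviving spouse, so the entire estate passes to Hugo's descendants per stirpes.
Mateo left no surviving issue, so that branch lapses and is disregarded.
The estate is divided into 3 equal shares of 1/3 among Lucia, Soledad, Alonso.
Lucia is living and takes 1/3.
Soledad predeceased; the 1/3 allotted to Soledad's branch passes to Soledad's issue by representation.
Catalina is the sole taker at this level and receives the full 1/3.
Alonso is living and takes 1/3.

Alonso 1/3; Catalina 1/3; Lucia 1/3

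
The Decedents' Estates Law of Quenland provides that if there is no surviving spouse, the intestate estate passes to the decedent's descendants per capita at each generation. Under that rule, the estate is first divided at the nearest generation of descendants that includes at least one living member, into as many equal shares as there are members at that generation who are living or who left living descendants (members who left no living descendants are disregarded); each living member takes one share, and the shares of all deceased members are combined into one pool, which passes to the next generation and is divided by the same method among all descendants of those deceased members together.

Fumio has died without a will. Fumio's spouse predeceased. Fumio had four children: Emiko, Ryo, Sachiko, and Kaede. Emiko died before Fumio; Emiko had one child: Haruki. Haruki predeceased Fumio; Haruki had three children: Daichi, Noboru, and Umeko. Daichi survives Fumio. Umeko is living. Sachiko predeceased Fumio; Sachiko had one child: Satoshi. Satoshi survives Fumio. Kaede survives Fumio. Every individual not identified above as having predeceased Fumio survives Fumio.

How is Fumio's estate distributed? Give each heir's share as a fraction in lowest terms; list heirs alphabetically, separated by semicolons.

Daichi 1/12; Kaede 1/4; Noboru 1/12; Ryo 1/4; Satoshi 1/4; Umeko 1/12

There is no surviving spouse, so the entire estate passes to Fumio's descendants per capita at each generation.
At generation 1 (Emiko, Ryo, Sachiko, Kaede) there are 4 shares of (1)/4 = 1/4 each.
Living: Ryo and Kaede — each takes 1/4.
Deceased: Emiko and Sachiko. Their combined 1/2 is pooled and carried to generation 2.
At generation 2 (Haruki, Satoshi) there are 2 shares of (1/2)/2 = 1/4 each.
Living: Satoshi — each takes 1/4.
Deceased: Haruki. That 1/4 share is carried to generation 3.
At generation 3 (Daichi, Noboru, Umeko) there are 3 shares of (1/4)/3 = 1/12 each.
Living: Daichi, Noboru, and Umeko — each takes 1/12.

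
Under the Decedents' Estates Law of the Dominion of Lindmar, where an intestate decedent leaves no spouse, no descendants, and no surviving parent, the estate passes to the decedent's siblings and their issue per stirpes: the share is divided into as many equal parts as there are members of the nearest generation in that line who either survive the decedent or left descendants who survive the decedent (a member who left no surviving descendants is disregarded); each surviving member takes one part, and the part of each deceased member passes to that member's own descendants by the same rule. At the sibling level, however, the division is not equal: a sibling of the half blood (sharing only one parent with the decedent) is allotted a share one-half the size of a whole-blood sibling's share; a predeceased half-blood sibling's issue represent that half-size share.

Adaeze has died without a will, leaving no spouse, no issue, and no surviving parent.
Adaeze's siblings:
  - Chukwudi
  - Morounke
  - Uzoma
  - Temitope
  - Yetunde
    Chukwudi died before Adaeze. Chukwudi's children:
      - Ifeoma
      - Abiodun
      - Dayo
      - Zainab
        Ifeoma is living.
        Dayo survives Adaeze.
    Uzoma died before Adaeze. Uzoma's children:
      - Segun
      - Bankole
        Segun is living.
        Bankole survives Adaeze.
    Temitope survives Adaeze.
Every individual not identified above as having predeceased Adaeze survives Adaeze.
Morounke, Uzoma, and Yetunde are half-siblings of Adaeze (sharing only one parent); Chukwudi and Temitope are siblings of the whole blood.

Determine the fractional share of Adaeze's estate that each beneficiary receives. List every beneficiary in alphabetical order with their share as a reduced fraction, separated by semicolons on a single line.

No spouse, descendants, or parent survives, so the estate passes to Adaeze's siblings per stirpes.
Half-blood siblings count for one-half the weight of whole-blood siblings at the initial division.
Dividing 1 in proportion to weights (total weight 7/2): Chukwudi (weight 1) → 2/7; Morounke (weight 1/2) → 1/7; Uzoma (weight 1/2) → 1/7; Temitope (weight 1) → 2/7; Yetunde (weight 1/2) → 1/7.
Chukwudi predeceased; the 2/7 allotted to Chukwudi's branch passes to Chukwudi's issue by representation.
The 2/7 is divided into 4 equal shares of 1/14 among Ifeoma, Abiodun, Dayo, Zainab.
Ifeoma is living and takes 1/14.
Abiodun is living and takes 1/14.
Dayo is living and takes 1/14.
Zainab is living and takes 1/14.
Morounke is living and takes 1/7.
Uzoma predeceased; the 1/7 allotted to Uzoma's branch passes to Uzoma's issue by representation.
The 1/7 is divided into 2 equal shares of 1/14 among Segun, Bankole.
Segun is living and takes 1/14.
Bankole is living and takes 1/14.
Temitope is living and takes 2/7.
Yetunde is living and takes 1/7.

Abiodun 1/14; Bankole 1/14; Dayo 1/14; Ifeoma 1/14; Morounke 1/7; Segun 1/14; Temitope 2/7; Yetunde 1/7; Zainab 1/14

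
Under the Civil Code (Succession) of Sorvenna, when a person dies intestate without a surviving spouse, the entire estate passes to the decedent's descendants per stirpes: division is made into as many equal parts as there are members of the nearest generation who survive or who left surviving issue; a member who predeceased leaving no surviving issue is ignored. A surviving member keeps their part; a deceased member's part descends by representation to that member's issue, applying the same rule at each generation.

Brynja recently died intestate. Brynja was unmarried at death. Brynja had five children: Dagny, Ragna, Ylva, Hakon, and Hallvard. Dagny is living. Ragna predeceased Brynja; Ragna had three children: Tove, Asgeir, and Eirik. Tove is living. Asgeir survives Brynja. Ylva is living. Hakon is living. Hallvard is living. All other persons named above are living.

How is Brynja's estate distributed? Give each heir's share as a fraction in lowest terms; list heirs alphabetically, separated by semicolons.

Asgeir 1/15; Dagny 1/5; Eirik 1/15; Hakon 1/5; Hallvard 1/5; Tove 1/15; Ylva 1/5

There is no surviving spouse, so the entire estate passes to Brynja's descendants per stirpes.
The estate is divided into 5 equal shares of 1/5 among Dagny, Ragna, Ylva, Hakon, Hallvard.
Dagny is living and takes 1/5.
Ragna predeceased; the 1/5 allotted to Ragna's branch passes to Ragna's issue by representation.
The 1/5 is divided into 3 equal shares of 1/15 among Tove, Asgeir, Eirik.
Tove is living and takes 1/15.
Asgeir is living and takes 1/15.
Eirik is living and takes 1/15.
Ylva is living and takes 1/5.
Hakon is living and takes 1/5.
Hallvard is living and takes 1/5.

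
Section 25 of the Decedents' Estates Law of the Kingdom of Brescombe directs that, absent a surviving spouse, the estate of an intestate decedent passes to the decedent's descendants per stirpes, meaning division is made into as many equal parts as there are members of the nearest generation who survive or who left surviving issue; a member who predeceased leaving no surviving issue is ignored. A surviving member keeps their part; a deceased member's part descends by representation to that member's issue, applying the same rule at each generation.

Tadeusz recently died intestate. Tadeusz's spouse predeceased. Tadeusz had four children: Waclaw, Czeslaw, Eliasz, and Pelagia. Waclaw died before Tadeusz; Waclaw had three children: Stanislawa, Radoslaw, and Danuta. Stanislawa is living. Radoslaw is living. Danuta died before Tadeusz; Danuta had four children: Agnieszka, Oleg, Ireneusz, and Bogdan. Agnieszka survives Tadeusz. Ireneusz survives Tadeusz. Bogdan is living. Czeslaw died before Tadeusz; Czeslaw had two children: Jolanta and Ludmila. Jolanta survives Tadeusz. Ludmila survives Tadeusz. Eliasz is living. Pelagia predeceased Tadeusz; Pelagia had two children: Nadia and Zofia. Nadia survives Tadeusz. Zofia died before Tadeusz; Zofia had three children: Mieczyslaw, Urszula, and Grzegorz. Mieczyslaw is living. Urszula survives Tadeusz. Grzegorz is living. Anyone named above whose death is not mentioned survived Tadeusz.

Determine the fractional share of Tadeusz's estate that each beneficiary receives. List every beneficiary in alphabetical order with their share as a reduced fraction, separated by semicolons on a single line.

Agnieszka 1/48; Bogdan 1/48; Eliasz 1/4; Grzegorz 1/24; Ireneusz 1/48; Jolanta 1/8; Ludmila 1/8; Mieczyslaw 1/24; Nadia 1/8; Oleg 1/48; Radoslaw 1/12; Stanislawa 1/12; Urszula 1/24

There is no surviving spouse, so the entire estate passes to Tadeusz's descendants per stirpes.
The estate is divided into 4 equal shares of 1/4 among Waclaw, Czeslaw, Eliasz, Pelagia.
Waclaw predeceased; the 1/4 allotted to Waclaw's branch passes to Waclaw's issue by representation.
The 1/4 is divided into 3 equal shares of 1/12 among Stanislawa, Radoslaw, Danuta.
Stanislawa is living and takes 1/12.
Radoslaw is living and takes 1/12.
Danuta predeceased; the 1/12 allotted to Danuta's branch passes to Danuta's issue by representation.
The 1/12 is divided into 4 equal shares of 1/48 among Agnieszka, Oleg, Ireneusz, Bogdan.
Agnieszka is living and takes 1/48.
Oleg is living and takes 1/48.
Ireneusz is living and takes 1/48.
Bogdan is living and takes 1/48.
Czeslaw predeceased; the 1/4 allotted to Czeslaw's branch passes to Czeslaw's issue by representation.
The 1/4 is divided into 2 equal shares of 1/8 among Jolanta, Ludmila.
Jolanta is living and takes 1/8.
Ludmila is living and takes 1/8.
Eliasz is living and takes 1/4.
Pelagia predeceased; the 1/4 allotted to Pelagia's branch passes to Pelagia's issue by representation.
The 1/4 is divided into 2 equal shares of 1/8 among Nadia, Zofia.
Nadia is living and takes 1/8.
Zofia predeceased; the 1/8 allotted to Zofia's branch passes to Zofia's issue by representation.
The 1/8 is divided into 3 equal shares of 1/24 among Mieczyslaw, Urszula, Grzegorz.
Mieczyslaw is living and takes 1/24.
Urszula is living and takes 1/24.
Grzegorz is living and takes 1/24.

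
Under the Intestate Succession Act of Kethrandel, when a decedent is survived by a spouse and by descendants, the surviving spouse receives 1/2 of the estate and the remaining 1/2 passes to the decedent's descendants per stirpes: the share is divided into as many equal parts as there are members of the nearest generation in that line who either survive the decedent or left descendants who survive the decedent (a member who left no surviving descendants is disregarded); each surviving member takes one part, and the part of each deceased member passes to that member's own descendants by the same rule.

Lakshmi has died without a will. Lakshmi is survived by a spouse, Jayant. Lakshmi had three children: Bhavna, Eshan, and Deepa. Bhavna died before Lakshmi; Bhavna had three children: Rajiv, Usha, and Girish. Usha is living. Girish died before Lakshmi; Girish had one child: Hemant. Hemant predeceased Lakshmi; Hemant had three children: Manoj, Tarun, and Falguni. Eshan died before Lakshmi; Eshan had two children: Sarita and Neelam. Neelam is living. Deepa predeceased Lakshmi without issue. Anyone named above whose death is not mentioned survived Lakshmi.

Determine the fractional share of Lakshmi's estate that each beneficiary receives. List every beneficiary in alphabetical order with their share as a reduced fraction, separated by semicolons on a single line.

Falguni 1/36; Jayant 1/2; Manoj 1/36; Neelam 1/8; Rajiv 1/12; Sarita 1/8; Tarun 1/36; Usha 1/12

Jayant, as surviving spouse, takes 1/2.
The remaining 1/2 passes to Lakshmi's descendants per stirpes.
Deepa left no surviving issue, so that branch lapses and is disregarded.
The 1/2 is divided into 2 equal shares of 1/4 among Bhavna, Eshan.
Bhavna predeceased; the 1/4 allotted to Bhavna's branch passes to Bhavna's issue by representation.
The 1/4 is divided into 3 equal shares of 1/12 among Rajiv, Usha, Girish.
Rajiv is living and takes 1/12.
Usha is living and takes 1/12.
Girish predeceased; the 1/12 allotted to Girish's branch passes to Girish's issue by representation.
Hemant's line is the sole branch at this level, so the full 1/12 passes to Hemant's issue by representation.
The 1/12 is divided into 3 equal shares of 1/36 among Manoj, Tarun, Falguni.
Manoj is living and takes 1/36.
Tarun is living and takes 1/36.
Falguni is living and takes 1/36.
Eshan predeceased; the 1/4 allotted to Eshan's branch passes to Eshan's issue by representation.
The 1/4 is divided into 2 equal shares of 1/8 among Sarita, Neelam.
Sarita is living and takes 1/8.
Neelam is living and takes 1/8.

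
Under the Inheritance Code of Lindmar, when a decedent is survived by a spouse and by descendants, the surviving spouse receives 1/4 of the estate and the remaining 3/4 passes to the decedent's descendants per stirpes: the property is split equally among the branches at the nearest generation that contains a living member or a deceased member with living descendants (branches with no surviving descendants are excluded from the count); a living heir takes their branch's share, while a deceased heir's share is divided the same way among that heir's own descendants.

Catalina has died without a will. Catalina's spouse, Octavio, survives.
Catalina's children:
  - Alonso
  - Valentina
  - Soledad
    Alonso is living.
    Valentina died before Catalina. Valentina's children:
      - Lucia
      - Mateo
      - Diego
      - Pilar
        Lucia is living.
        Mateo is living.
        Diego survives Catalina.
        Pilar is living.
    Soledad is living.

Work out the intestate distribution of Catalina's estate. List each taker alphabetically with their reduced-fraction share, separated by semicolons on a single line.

Octavio, as surviving spouse, takes 1/4.
The remaining 3/4 passes to Catalina's descendants per stirpes.
The 3/4 is divided into 3 equal shares of 1/4 among Alonso, Valentina, Soledad.
Alonso is living and takes 1/4.
Valentina predeceased; the 1/4 allotted to Valentina's branch passes to Valentina's issue by representation.
The 1/4 is divided into 4 equal shares of 1/16 among Lucia, Mateo, Diego, Pilar.
Lucia is living and takes 1/16.
Mateo is living and takes 1/16.
Diego is living and takes 1/16.
Pilar is living and takes 1/16.
Soledad is living and takes 1/4.

Alonso 1/4; Diego 1/16; Lucia 1/16; Mateo 1/16; Octavio 1/4; Pilar 1/16; Soledad 1/4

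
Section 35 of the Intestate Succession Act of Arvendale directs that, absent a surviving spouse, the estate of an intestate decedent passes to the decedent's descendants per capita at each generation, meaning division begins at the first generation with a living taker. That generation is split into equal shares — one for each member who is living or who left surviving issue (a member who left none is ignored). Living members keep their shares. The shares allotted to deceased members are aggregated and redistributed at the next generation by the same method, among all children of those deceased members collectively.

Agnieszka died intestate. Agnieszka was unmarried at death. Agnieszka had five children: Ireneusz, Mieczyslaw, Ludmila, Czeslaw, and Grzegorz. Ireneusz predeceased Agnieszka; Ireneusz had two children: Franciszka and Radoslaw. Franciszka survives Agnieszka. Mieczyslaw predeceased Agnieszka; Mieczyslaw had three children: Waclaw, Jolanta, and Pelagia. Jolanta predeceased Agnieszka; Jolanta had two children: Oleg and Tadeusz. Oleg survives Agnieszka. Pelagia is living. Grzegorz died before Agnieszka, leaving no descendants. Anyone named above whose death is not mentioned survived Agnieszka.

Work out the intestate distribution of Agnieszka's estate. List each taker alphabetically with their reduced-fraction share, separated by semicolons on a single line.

Czeslaw 1/4; Franciszka 1/10; Ludmila 1/4; Oleg 1/20; Pelagia 1/10; Radoslaw 1/10; Tadeusz 1/20; Waclaw 1/10

There is no surviving spouse, so the entire estate passes to Agnieszka's descendants per capita at each generation.
At generation 1 (Ireneusz, Mieczyslaw, Ludmila, Czeslaw) there are 4 shares of (1)/4 = 1/4 each.
Living: Ludmila and Czeslaw — each takes 1/4.
Deceased: Ireneusz and Mieczyslaw. Their combined 1/2 is pooled and carried to generation 2.
At generation 2 (Franciszka, Radoslaw, Waclaw, Jolanta, Pelagia) there are 5 shares of (1/2)/5 = 1/10 each.
Living: Franciszka, Radoslaw, Waclaw, and Pelagia — each takes 1/10.
Deceased: Jolanta. That 1/10 share is carried to generation 3.
At generation 3 (Oleg, Tadeusz) there are 2 shares of (1/10)/2 = 1/20 each.
Living: Oleg and Tadeusz — each takes 1/20.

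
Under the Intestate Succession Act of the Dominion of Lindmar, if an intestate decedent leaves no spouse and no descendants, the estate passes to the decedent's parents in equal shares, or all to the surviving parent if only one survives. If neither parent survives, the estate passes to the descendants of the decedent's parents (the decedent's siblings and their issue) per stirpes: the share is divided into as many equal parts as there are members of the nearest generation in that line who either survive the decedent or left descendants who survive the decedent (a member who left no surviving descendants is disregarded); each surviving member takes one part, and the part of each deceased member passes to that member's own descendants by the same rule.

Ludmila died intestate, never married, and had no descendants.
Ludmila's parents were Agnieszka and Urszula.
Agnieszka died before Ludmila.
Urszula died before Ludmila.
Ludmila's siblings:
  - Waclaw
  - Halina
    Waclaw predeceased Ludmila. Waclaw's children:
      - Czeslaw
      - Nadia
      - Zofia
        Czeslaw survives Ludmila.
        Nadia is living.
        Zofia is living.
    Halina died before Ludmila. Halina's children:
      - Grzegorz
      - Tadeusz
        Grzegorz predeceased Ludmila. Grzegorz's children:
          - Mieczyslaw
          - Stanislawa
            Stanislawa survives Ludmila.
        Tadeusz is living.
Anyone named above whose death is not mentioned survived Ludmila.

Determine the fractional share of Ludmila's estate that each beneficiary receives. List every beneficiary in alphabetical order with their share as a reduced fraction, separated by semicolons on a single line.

Neither parent survives and there are no descendants, so the estate passes to Ludmila's siblings and their issue per stirpes.
The estate is divided into 2 equal shares of 1/2 among Waclaw, Halina.
Waclaw predeceased; the 1/2 allotted to Waclaw's branch passes to Waclaw's issue by representation.
The 1/2 is divided into 3 equal shares of 1/6 among Czeslaw, Nadia, Zofia.
Czeslaw is living and takes 1/6.
Nadia is living and takes 1/6.
Zofia is living and takes 1/6.
Halina predeceased; the 1/2 allotted to Halina's branch passes to Halina's issue by representation.
The 1/2 is divided into 2 equal shares of 1/4 among Grzegorz, Tadeusz.
Grzegorz predeceased; the 1/4 allotted to Grzegorz's branch passes to Grzegorz's issue by representation.
The 1/4 is divided into 2 equal shares of 1/8 among Mieczyslaw, Stanislawa.
Mieczyslaw is living and takes 1/8.
Stanislawa is living and takes 1/8.
Tadeusz is living and takes 1/4.

Czeslaw 1/6; Mieczyslaw 1/8; Nadia 1/6; Stanislawa 1/8; Tadeusz 1/4; Zofia 1/6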